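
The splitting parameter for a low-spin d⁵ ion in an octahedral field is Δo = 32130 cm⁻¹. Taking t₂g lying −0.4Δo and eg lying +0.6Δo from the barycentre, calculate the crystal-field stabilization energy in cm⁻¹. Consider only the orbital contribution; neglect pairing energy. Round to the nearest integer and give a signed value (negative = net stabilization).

The d⁵ electrons fill as t₂g⁵ eg⁰.
CFSE(orbital) = 5×(-0.4Δo) + 0×(0.6Δo) = -2.0Δo; with Δo = 32130 cm⁻¹ that is -64260 cm⁻¹.

-64260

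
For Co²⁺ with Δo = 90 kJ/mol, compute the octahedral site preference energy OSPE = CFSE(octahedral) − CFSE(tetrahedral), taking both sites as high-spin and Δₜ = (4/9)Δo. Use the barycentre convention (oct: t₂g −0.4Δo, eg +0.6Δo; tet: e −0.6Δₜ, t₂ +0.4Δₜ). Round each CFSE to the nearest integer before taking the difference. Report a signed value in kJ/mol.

Co sits in group 9; removing 2 electrons leaves Co²⁺ with 9 − 2 = 7 d electrons.
In an octahedral site d⁷ (HS) is t2g^5 e_g^2, giving CFSE(oct) = -0.8Δo = -72 kJ/mol.
In a tetrahedral site the filling is e^4 t2^3: CFSE(tet) = -1.2Δₜ = -1.2 × (4/9)(90) = -48 kJ/mol.
OSPE = CFSE(oct) − CFSE(tet) = -72 − (-48) = -24 kJ/mol.

-24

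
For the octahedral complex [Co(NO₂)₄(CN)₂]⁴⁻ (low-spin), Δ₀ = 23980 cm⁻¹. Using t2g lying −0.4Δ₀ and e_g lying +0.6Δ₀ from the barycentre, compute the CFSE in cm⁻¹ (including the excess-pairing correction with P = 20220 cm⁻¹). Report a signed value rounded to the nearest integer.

Ligand charges: 4×(-1) from NO₂⁻ and 2×(-1) from CN⁻ sum to -6; with overall charge -4, Co is +2.
Co²⁺: group 9, so d-count = 9 − 2 = 7.
The d⁷ electrons fill as t2g^6 e_g^1.
CFSE(orbital) = 6×(-0.4Δ₀) + 1×(0.6Δ₀) = -1.8Δ₀; with Δ₀ = 23980 cm⁻¹ that is -43164 cm⁻¹.
Pairing penalty: 3 pairs vs 2 in the high-spin reference → 1 extra × P = 20220 cm⁻¹.
Net CFSE = -43164 + 20220 = -22944 cm⁻¹.

-22944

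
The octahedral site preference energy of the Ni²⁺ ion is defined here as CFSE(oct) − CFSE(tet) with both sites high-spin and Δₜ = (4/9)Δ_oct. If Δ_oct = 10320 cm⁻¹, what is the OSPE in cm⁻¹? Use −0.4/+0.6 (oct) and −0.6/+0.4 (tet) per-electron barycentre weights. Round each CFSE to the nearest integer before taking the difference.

Group 10 minus oxidation state +2 gives a d⁸ configuration for Ni²⁺.
Octahedral (high-spin): t2g^6 e_g^2, CFSE = 6(−0.4) + 2(+0.6) = -1.2Δ_oct = -1.2 × 10320 = -12384 cm⁻¹.
In a tetrahedral site the filling is e^4 t2^4: CFSE(tet) = -0.8Δₜ = -0.8 × (4/9)(10320) = -3669 cm⁻¹.
Subtracting, OSPE = -12384 − (-3669) = -8715 cm⁻¹.

-8715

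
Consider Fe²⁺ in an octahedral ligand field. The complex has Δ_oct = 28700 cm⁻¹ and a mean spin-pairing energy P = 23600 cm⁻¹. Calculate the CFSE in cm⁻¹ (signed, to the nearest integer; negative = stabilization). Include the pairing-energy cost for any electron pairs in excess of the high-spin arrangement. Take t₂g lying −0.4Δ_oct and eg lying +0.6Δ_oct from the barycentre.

Group 8 minus oxidation state +2 gives a d⁶ configuration for Fe²⁺.
Here Δ_oct > P (28700 > 23600), so the low-spin state is favoured.
Filling d⁶ accordingly: t₂g⁶ eg⁰.
Orbital CFSE = -2.4Δ_oct = -2.4 × 28700 = -68880 cm⁻¹.
Excess pairs vs high-spin: 3 − 1 = 2; pairing cost = +47200 cm⁻¹.
Net CFSE = -68880 + 47200 = -21680 cm⁻¹.

-21680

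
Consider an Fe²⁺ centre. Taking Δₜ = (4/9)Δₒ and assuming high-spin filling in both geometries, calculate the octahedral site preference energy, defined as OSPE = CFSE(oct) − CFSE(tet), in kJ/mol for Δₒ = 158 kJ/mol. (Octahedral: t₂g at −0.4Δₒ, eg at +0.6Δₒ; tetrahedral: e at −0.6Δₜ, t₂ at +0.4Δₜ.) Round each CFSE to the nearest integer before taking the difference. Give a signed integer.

-21

Fe²⁺: group 8, so d-count = 8 − 2 = 6.
Octahedral (high-spin): t₂g⁴ eg², CFSE = 4(−0.4) + 2(+0.6) = -0.4Δₒ = -0.4 × 158 = -63 kJ/mol.
In a tetrahedral site the filling is e³ t₂³: CFSE(tet) = -0.6Δₜ = -0.6 × (4/9)(158) = -42 kJ/mol.
OSPE = -63 − (-42) = -21 kJ/mol.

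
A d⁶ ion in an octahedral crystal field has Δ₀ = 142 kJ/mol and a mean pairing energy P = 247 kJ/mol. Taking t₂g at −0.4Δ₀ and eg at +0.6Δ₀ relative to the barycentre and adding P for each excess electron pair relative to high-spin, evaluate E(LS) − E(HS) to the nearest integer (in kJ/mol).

210

High-spin d⁶ fills as t₂g⁴ eg² with CFSE 4(−0.4) + 2(+0.6) = -0.4Δ₀ = -57 kJ/mol.
For low-spin the configuration is t₂g⁶ eg⁰: orbital energy -2.4 × 142 = -341 kJ/mol, and 2 additional pairs relative to high-spin add 494 kJ/mol, giving 153 kJ/mol.
Thus E(LS) − E(HS) = 210 kJ/mol.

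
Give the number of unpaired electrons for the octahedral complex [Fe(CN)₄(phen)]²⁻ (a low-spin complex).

Ligand charges: 4×(-1) from CN⁻ and 1×(+0) from phen sum to -4; with overall charge -2, Fe is +2.
Fe²⁺: group 8, so d-count = 8 − 2 = 6.
Configuration: t₂g⁶ eg⁰, giving 0 unpaired electrons.

0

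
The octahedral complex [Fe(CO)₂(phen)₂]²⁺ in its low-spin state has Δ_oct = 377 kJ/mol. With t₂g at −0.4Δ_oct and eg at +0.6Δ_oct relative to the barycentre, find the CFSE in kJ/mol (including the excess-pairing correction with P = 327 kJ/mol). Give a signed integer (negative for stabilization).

-251

Ligand charges: 2×(+0) from CO and 2×(+0) from phen sum to +0; with overall charge +2, Fe is +2.
Fe²⁺: group 8, so d-count = 8 − 2 = 6.
The d⁶ electrons fill as t₂g⁶ eg⁰.
CFSE(orbital) = 6×(-0.4Δ_oct) + 0×(0.6Δ_oct) = -2.4Δ_oct; with Δ_oct = 377 kJ/mol that is -905 kJ/mol.
High-spin d⁶ would be t₂g⁴ eg² with 1 pair; low-spin has 3, so 2 excess pairs cost +2P = +654 kJ/mol.
Net CFSE = -905 + 654 = -251 kJ/mol.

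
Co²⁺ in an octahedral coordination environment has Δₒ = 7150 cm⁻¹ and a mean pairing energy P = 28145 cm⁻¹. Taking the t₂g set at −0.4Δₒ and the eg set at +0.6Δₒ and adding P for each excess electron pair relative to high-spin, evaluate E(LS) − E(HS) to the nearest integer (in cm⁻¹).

20995

Co sits in group 9; removing 2 electrons leaves Co²⁺ with 9 − 2 = 7 d electrons.
High-spin: t₂g⁵ eg², CFSE = -0.8Δₒ = -5720 cm⁻¹.
For low-spin the configuration is t₂g⁶ eg¹: orbital energy -1.8 × 7150 = -12870 cm⁻¹, and 1 additional pair relative to high-spin adds 28145 cm⁻¹, giving 15275 cm⁻¹.
E(LS) − E(HS) = 15275 − (-5720) = 20995 cm⁻¹.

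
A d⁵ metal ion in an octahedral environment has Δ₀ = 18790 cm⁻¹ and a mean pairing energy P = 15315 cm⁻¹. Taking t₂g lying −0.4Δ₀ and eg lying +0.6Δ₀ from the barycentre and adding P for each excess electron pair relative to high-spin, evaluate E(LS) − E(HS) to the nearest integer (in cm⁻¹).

High-spin: t₂g³ eg², CFSE = 0.0Δ₀ = 0 cm⁻¹.
For low-spin the configuration is t₂g⁵ eg⁰: orbital energy -2.0 × 18790 = -37580 cm⁻¹, and 2 additional pairs relative to high-spin add 30630 cm⁻¹, giving -6950 cm⁻¹.
The difference is -6950 − (0) = -6950 cm⁻¹, so low-spin lies lower.

-6950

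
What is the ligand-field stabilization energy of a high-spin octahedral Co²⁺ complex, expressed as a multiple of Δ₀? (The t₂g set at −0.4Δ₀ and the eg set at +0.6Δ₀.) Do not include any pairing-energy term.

Co²⁺: group 9, so d-count = 9 − 2 = 7.
Configuration: t₂g⁵ eg².
CFSE = 5(-0.4Δ₀) + 2(0.6Δ₀) = -2.0Δ₀ + 1.2Δ₀ = -0.8Δ₀.

-0.8 Δ₀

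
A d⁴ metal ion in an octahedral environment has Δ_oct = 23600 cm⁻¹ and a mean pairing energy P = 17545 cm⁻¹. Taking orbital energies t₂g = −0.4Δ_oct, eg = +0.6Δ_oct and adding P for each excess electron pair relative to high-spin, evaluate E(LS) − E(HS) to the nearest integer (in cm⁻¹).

High-spin: t₂g³ eg¹, CFSE = -0.6Δ_oct = -14160 cm⁻¹.
Low-spin t₂g⁴ eg⁰ gives -1.6Δ_oct = -37760 cm⁻¹, but forming 1 extra pair costs 1P = 17545 cm⁻¹, so E(LS) = -37760 + 17545 = -20215 cm⁻¹.
The difference is -20215 − (-14160) = -6055 cm⁻¹, so low-spin lies lower.

-6055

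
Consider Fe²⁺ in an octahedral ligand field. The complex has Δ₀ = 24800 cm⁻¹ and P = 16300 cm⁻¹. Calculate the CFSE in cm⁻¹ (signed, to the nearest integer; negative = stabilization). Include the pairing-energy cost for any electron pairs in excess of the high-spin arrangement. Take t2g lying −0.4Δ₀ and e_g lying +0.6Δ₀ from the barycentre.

-26920

Group 8 minus oxidation state +2 gives a d⁶ configuration for Fe²⁺.
Δ₀ > P, so pairing is preferred: the ground state is low-spin.
Filling d⁶ accordingly: t2g^6 e_g^0.
Orbital CFSE = -2.4Δ₀ = -2.4 × 24800 = -59520 cm⁻¹.
Excess pairs vs high-spin: 3 − 1 = 2; pairing cost = +32600 cm⁻¹.
Net CFSE = -59520 + 32600 = -26920 cm⁻¹.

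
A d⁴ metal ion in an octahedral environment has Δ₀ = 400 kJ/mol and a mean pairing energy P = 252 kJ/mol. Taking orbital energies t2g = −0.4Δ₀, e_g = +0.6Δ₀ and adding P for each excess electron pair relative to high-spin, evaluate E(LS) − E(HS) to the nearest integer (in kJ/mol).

High-spin: t2g^3 e_g^1, CFSE = -0.6Δ₀ = -240 kJ/mol.
Low-spin t2g^4 e_g^0 gives -1.6Δ₀ = -640 kJ/mol, but forming 1 extra pair costs 1P = 252 kJ/mol, so E(LS) = -640 + 252 = -388 kJ/mol.
E(LS) − E(HS) = -388 − (-240) = -148 kJ/mol.

-148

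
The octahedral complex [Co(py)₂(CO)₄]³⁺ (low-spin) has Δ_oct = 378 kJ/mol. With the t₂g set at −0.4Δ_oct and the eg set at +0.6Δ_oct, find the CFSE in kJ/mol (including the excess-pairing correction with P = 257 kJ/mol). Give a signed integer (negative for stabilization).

-393

Ligand charges: 2×(+0) from py and 4×(+0) from CO sum to +0; with overall charge +3, Co is +3.
Co sits in group 9; removing 3 electrons leaves Co³⁺ with 9 − 3 = 6 d electrons.
The d⁶ electrons fill as t₂g⁶ eg⁰.
CFSE(orbital) = 6×(-0.4Δ_oct) + 0×(0.6Δ_oct) = -2.4Δ_oct; with Δ_oct = 378 kJ/mol that is -907 kJ/mol.
High-spin d⁶ would be t₂g⁴ eg² with 1 pair; low-spin has 3, so 2 excess pairs cost +2P = +514 kJ/mol.
Combining: -907 + 514 = -393 kJ/mol.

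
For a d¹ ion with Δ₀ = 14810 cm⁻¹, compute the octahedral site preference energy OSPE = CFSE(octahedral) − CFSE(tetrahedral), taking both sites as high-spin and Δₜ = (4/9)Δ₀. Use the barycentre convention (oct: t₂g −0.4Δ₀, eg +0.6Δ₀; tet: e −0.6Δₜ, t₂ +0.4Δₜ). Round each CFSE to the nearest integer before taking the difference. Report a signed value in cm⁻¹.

-1975

In an octahedral site d¹ (HS) is t₂g¹ eg⁰, giving CFSE(oct) = -0.4Δ₀ = -5924 cm⁻¹.
In a tetrahedral site the filling is e¹ t₂⁰: CFSE(tet) = -0.6Δₜ = -0.6 × (4/9)(14810) = -3949 cm⁻¹.
OSPE = -5924 − (-3949) = -1975 cm⁻¹.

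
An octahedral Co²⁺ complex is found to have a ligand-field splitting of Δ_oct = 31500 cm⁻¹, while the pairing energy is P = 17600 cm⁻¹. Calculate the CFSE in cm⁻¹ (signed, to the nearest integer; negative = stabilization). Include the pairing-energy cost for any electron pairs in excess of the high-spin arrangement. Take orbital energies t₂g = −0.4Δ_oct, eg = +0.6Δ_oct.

-39100

Group 9 minus oxidation state +2 gives a d⁷ configuration for Co²⁺.
Since Δ_oct = 31500 cm⁻¹ > P = 17600 cm⁻¹, the complex adopts the low-spin configuration.
Filling d⁷ accordingly: t₂g⁶ eg¹.
Orbital CFSE = -1.8Δ_oct = -1.8 × 31500 = -56700 cm⁻¹.
Excess pairs vs high-spin: 3 − 2 = 1; pairing cost = +17600 cm⁻¹.
Net CFSE = -56700 + 17600 = -39100 cm⁻¹.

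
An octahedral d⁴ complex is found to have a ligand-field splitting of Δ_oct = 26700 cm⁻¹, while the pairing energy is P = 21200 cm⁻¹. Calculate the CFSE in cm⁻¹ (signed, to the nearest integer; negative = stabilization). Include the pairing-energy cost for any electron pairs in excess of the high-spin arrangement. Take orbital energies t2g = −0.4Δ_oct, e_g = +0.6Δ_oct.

-21520

With Δ_oct > P the complex is low-spin.
Filling d⁴ accordingly: t2g^4 e_g^0.
Orbital CFSE = -1.6Δ_oct = -1.6 × 26700 = -42720 cm⁻¹.
Excess pairs vs high-spin: 1 − 0 = 1; pairing cost = +21200 cm⁻¹.
Net CFSE = -42720 + 21200 = -21520 cm⁻¹.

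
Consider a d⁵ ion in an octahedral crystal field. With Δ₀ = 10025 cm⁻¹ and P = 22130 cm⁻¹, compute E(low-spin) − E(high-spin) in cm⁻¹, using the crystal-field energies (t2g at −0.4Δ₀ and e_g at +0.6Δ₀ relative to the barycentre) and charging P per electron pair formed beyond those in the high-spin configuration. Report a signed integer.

High-spin d⁵ fills as t2g^3 e_g^2 with CFSE 3(−0.4) + 2(+0.6) = 0.0Δ₀ = 0 cm⁻¹.
For low-spin the configuration is t2g^5 e_g^0: orbital energy -2.0 × 10025 = -20050 cm⁻¹, and 2 additional pairs relative to high-spin add 44260 cm⁻¹, giving 24210 cm⁻¹.
E(LS) − E(HS) = 24210 − (0) = 24210 cm⁻¹.

24210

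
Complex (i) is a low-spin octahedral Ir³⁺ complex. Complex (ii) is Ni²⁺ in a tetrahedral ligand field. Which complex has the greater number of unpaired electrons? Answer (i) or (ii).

(ii)

(i): Ir³⁺: group 9, so d-count = 9 − 3 = 6; t₂g⁶ eg⁰ → 0 unpaired.
(ii): Group 10 minus oxidation state +2 gives a d⁸ configuration for Ni²⁺; Tetrahedral fields are weak (Δₜ ≈ 4/9 Δₒ), so electrons fill high-spin; e^4 t2^4 → 2 unpaired.
So (ii) has more unpaired electrons.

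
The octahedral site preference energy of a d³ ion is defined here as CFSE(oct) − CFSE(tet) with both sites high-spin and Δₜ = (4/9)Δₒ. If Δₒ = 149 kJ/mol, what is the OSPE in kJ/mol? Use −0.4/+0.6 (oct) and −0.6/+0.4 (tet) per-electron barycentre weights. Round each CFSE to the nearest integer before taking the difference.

-126

In an octahedral site d³ (HS) is t₂g³ eg⁰, giving CFSE(oct) = -1.2Δₒ = -179 kJ/mol.
Tetrahedral e² t₂¹ gives -0.8Δₜ = -0.8 × (4/9) × 149 = -53 kJ/mol.
Subtracting, OSPE = -179 − (-53) = -126 kJ/mol.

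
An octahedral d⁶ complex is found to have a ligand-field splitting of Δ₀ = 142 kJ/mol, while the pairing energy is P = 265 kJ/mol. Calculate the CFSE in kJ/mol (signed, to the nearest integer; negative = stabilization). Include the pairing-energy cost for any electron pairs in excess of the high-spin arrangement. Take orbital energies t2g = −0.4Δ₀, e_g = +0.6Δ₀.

Δ₀ < P, so pairing is avoided: the ground state is high-spin.
That gives t2g^4 e_g^2.
Orbital CFSE = -0.4Δ₀ = -0.4 × 142 = -57 kJ/mol.
High-spin has no excess pairs, so no pairing correction applies.

-57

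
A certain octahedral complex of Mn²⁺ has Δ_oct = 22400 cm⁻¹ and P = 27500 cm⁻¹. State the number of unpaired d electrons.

Mn is in group 7, so Mn²⁺ is d⁵ (7 − 2 = 5).
With Δ_oct < P the complex is high-spin.
Configuration: t₂g³ eg².
Unpaired electrons: 5.

5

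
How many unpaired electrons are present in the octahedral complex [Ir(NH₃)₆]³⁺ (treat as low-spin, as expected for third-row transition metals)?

0

NH₃ is neutral, so the +3 overall charge sits on Ir: oxidation state +3.
Ir³⁺: group 9, so d-count = 9 − 3 = 6.
Configuration: t₂g⁶ eg⁰, giving 0 unpaired electrons.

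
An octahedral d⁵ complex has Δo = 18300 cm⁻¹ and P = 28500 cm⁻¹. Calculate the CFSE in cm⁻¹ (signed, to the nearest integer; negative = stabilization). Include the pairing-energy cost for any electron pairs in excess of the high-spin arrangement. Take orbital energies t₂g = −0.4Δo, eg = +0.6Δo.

0

Since Δo = 18300 cm⁻¹ < P = 28500 cm⁻¹, the complex adopts the high-spin configuration.
Filling d⁵ accordingly: t₂g³ eg².
Orbital CFSE = 0.0Δo = 0.0 × 18300 = 0 cm⁻¹.
High-spin has no excess pairs, so no pairing correction applies.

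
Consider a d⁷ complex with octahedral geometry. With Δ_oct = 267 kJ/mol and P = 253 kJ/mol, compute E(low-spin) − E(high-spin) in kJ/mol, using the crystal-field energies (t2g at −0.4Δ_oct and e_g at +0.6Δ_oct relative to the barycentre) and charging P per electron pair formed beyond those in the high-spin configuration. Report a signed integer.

-14

In the high-spin limit (t2g^5 e_g^2) the orbital term is -0.8Δ_oct = -214 kJ/mol, with no excess pairing.
For low-spin the configuration is t2g^6 e_g^1: orbital energy -1.8 × 267 = -481 kJ/mol, and 1 additional pair relative to high-spin adds 253 kJ/mol, giving -228 kJ/mol.
E(LS) − E(HS) = -228 − (-214) = -14 kJ/mol.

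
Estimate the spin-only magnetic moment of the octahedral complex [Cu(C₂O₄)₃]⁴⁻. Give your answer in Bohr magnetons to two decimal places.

1.73 Bohr magnetons

Each C₂O₄²⁻ contributes -2; 3 × (-2) = -6. With overall charge -4, Cu is in the +2 oxidation state.
Cu²⁺: group 11, so d-count = 11 − 2 = 9.
For octahedral d⁹ the high- and low-spin configurations coincide.
Configuration: t₂g⁶ eg³ → 1 unpaired electron.
μ(spin-only) = √[1(1+2)] = √3 ≈ 1.73 Bohr magnetons.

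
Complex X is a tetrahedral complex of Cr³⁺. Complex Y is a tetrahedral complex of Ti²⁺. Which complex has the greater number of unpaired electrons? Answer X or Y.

X: Group 6 minus oxidation state +3 gives a d³ configuration for Cr³⁺; With tetrahedral geometry the complex is necessarily high-spin; e² t₂¹ → 3 unpaired.
Y: Ti sits in group 4; removing 2 electrons leaves Ti²⁺ with 4 − 2 = 2 d electrons; With tetrahedral geometry the complex is necessarily high-spin; e² t₂⁰ → 2 unpaired.
So X has more unpaired electrons.

X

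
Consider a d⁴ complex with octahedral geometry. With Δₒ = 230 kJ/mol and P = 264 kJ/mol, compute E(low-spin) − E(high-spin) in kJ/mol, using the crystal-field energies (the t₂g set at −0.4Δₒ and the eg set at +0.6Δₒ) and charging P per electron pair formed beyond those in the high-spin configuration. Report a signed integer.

34

In the high-spin limit (t₂g³ eg¹) the orbital term is -0.6Δₒ = -138 kJ/mol, with no excess pairing.
Low-spin: t₂g⁴ eg⁰, orbital CFSE = -1.6Δₒ = -368 kJ/mol; plus 1 excess pair × P = +264 kJ/mol; total -104 kJ/mol.
Thus E(LS) − E(HS) = 34 kJ/mol.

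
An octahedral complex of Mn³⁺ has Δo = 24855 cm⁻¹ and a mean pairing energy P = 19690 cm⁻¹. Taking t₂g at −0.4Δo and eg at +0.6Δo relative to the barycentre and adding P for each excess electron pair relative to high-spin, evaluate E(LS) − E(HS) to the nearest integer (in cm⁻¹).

-5165

Mn³⁺: group 7, so d-count = 7 − 3 = 4.
High-spin d⁴ fills as t₂g³ eg¹ with CFSE 3(−0.4) + 1(+0.6) = -0.6Δo = -14913 cm⁻¹.
Low-spin: t₂g⁴ eg⁰, orbital CFSE = -1.6Δo = -39768 cm⁻¹; plus 1 excess pair × P = +19690 cm⁻¹; total -20078 cm⁻¹.
The difference is -20078 − (-14913) = -5165 cm⁻¹, so low-spin lies lower.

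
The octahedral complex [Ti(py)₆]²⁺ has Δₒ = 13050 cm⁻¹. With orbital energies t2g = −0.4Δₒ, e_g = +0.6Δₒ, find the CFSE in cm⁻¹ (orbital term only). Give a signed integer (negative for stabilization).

-10440

py is neutral, so the +2 overall charge sits on Ti: oxidation state +2.
Group 4 minus oxidation state +2 gives a d² configuration for Ti²⁺.
Configuration: t2g^2 e_g^0.
Orbital CFSE = 2(-0.4) + 0(0.6) = -0.8Δₒ = -0.8 × 13050 = -10440 cm⁻¹.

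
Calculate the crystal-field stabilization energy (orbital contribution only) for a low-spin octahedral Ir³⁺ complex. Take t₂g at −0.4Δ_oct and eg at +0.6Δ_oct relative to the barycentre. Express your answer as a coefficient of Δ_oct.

-2.4 Δ_oct

Ir is in group 9, so Ir³⁺ is d⁶ (9 − 3 = 6).
Configuration: t₂g⁶ eg⁰.
CFSE = 6(-0.4Δ_oct) + 0(0.6Δ_oct) = -2.4Δ_oct + 0.0Δ_oct = -2.4Δ_oct.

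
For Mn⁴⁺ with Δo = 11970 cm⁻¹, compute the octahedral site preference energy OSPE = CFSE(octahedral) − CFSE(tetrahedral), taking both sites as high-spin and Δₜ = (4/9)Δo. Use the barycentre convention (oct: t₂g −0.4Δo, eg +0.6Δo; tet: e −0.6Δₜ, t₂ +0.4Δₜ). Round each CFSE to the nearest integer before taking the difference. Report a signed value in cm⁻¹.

Group 7 minus oxidation state +4 gives a d³ configuration for Mn⁴⁺.
In an octahedral site d³ (HS) is t₂g³ eg⁰, giving CFSE(oct) = -1.2Δo = -14364 cm⁻¹.
Tetrahedral e² t₂¹ gives -0.8Δₜ = -0.8 × (4/9) × 11970 = -4256 cm⁻¹.
Subtracting, OSPE = -14364 − (-4256) = -10108 cm⁻¹.

-10108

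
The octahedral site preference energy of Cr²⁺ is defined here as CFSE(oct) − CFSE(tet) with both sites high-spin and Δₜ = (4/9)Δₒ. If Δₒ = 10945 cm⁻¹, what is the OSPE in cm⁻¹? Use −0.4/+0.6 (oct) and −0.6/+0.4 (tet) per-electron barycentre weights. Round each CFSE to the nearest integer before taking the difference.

-4621

Cr is in group 6, so Cr²⁺ is d⁴ (6 − 2 = 4).
In an octahedral site d⁴ (HS) is t2g^3 e_g^1, giving CFSE(oct) = -0.6Δₒ = -6567 cm⁻¹.
Tetrahedral: e^2 t2^2, CFSE = 2(−0.6) + 2(+0.4) = -0.4Δₜ = -0.4 × (4/9) × 10945 = -1946 cm⁻¹.
OSPE = -6567 − (-1946) = -4621 cm⁻¹.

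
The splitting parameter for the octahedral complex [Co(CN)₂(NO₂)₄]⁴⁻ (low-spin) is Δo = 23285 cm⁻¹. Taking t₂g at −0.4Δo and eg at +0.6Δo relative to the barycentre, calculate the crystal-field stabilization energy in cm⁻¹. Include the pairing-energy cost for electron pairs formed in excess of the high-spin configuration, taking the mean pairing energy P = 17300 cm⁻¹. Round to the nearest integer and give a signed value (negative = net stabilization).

-24613

Ligand charges: 2×(-1) from CN⁻ and 4×(-1) from NO₂⁻ sum to -6; with overall charge -4, Co is +2.
Co²⁺: group 9, so d-count = 9 − 2 = 7.
The d⁷ electrons fill as t₂g⁶ eg¹.
The orbital stabilization is -1.8Δo = -1.8 × 23285 = -41913 cm⁻¹.
Relative to high-spin t₂g⁵ eg² (2 paired), the low-spin configuration has 1 additional pair, contributing +1 × 17300 = +17300 cm⁻¹.
Net CFSE = -41913 + 17300 = -24613 cm⁻¹.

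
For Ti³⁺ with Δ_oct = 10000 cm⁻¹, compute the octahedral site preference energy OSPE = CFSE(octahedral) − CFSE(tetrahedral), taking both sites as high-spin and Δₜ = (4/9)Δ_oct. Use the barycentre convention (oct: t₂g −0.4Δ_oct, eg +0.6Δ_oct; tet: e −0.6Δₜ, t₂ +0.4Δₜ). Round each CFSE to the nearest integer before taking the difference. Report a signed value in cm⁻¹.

-1333

Ti sits in group 4; removing 3 electrons leaves Ti³⁺ with 4 − 3 = 1 d electrons.
Octahedral (high-spin): t2g^1 e_g^0, CFSE = 1(−0.4) + 0(+0.6) = -0.4Δ_oct = -0.4 × 10000 = -4000 cm⁻¹.
Tetrahedral: e^1 t2^0, CFSE = 1(−0.6) + 0(+0.4) = -0.6Δₜ = -0.6 × (4/9) × 10000 = -2667 cm⁻¹.
Subtracting, OSPE = -4000 − (-2667) = -1333 cm⁻¹.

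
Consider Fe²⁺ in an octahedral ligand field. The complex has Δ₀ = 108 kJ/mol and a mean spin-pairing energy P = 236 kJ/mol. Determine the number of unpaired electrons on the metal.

Fe²⁺: group 8, so d-count = 8 − 2 = 6.
Since Δ₀ = 108 kJ/mol < P = 236 kJ/mol, the complex adopts the high-spin configuration.
Configuration: t2g^4 e_g^2.
Unpaired electrons: 4.

4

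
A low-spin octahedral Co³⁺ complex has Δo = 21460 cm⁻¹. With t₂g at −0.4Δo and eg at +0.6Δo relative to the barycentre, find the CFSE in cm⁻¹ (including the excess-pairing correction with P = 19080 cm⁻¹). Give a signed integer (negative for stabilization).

Co³⁺: group 9, so d-count = 9 − 3 = 6.
Configuration: t₂g⁶ eg⁰.
Orbital CFSE = 6(-0.4) + 0(0.6) = -2.4Δo = -2.4 × 21460 = -51504 cm⁻¹.
High-spin d⁶ would be t₂g⁴ eg² with 1 pair; low-spin has 3, so 2 excess pairs cost +2P = +38160 cm⁻¹.
Combining: -51504 + 38160 = -13344 cm⁻¹.

-13344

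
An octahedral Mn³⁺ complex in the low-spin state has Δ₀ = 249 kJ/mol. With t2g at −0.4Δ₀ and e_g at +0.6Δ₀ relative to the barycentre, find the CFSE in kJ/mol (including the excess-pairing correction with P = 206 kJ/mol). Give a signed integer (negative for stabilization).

Group 7 minus oxidation state +3 gives a d⁴ configuration for Mn³⁺.
The d⁴ electrons fill as t2g^4 e_g^0.
Orbital CFSE = 4(-0.4) + 0(0.6) = -1.6Δ₀ = -1.6 × 249 = -398 kJ/mol.
Pairing penalty: 1 pair vs 0 in the high-spin reference → 1 extra × P = 206 kJ/mol.
Net CFSE = -398 + 206 = -192 kJ/mol.

-192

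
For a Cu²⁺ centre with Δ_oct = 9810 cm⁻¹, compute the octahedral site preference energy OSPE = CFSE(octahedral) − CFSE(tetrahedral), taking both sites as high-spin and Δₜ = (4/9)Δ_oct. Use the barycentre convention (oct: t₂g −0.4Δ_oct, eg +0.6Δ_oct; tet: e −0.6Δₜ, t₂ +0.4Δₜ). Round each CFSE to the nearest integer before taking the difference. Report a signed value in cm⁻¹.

Cu sits in group 11; removing 2 electrons leaves Cu²⁺ with 11 − 2 = 9 d electrons.
In an octahedral site d⁹ (HS) is t₂g⁶ eg³, giving CFSE(oct) = -0.6Δ_oct = -5886 cm⁻¹.
In a tetrahedral site the filling is e⁴ t₂⁵: CFSE(tet) = -0.4Δₜ = -0.4 × (4/9)(9810) = -1744 cm⁻¹.
Subtracting, OSPE = -5886 − (-1744) = -4142 cm⁻¹.

-4142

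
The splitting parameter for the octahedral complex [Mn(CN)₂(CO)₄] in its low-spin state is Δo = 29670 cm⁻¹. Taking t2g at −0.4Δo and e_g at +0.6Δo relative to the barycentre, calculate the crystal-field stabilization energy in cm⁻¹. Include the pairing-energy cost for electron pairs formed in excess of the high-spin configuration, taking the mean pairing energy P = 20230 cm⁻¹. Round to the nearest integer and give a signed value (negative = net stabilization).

Ligand charges: 2×(-1) from CN⁻ and 4×(+0) from CO sum to -2; with overall charge +0, Mn is +2.
Group 7 minus oxidation state +2 gives a d⁵ configuration for Mn²⁺.
Configuration: t2g^5 e_g^0.
CFSE(orbital) = 5×(-0.4Δo) + 0×(0.6Δo) = -2.0Δo; with Δo = 29670 cm⁻¹ that is -59340 cm⁻¹.
Relative to high-spin t2g^3 e_g^2 (0 paired), the low-spin configuration has 2 additional pairs, contributing +2 × 20230 = +40460 cm⁻¹.
Net CFSE = -59340 + 40460 = -18880 cm⁻¹.

-18880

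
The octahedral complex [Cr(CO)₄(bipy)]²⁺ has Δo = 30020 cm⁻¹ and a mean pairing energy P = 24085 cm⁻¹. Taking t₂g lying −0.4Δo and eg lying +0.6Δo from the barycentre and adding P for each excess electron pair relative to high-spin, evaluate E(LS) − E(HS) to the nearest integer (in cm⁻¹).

-5935

Ligand charges: 4×(+0) from CO and 1×(+0) from bipy sum to +0; with overall charge +2, Cr is +2.
Cr sits in group 6; removing 2 electrons leaves Cr²⁺ with 6 − 2 = 4 d electrons.
High-spin: t₂g³ eg¹, CFSE = -0.6Δo = -18012 cm⁻¹.
Low-spin t₂g⁴ eg⁰ gives -1.6Δo = -48032 cm⁻¹, but forming 1 extra pair costs 1P = 24085 cm⁻¹, so E(LS) = -48032 + 24085 = -23947 cm⁻¹.
The difference is -23947 − (-18012) = -5935 cm⁻¹, so low-spin lies lower.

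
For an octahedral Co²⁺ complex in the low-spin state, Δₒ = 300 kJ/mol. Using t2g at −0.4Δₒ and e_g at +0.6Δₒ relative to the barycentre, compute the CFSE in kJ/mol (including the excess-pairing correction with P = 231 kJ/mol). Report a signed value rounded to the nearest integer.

-309

Group 9 minus oxidation state +2 gives a d⁷ configuration for Co²⁺.
Configuration: t2g^6 e_g^1.
Orbital CFSE = 6(-0.4) + 1(0.6) = -1.8Δₒ = -1.8 × 300 = -540 kJ/mol.
High-spin d⁷ would be t2g^5 e_g^2 with 2 pairs; low-spin has 3, so 1 excess pair costs +1P = +231 kJ/mol.
Overall CFSE = -540 + 231 = -309 kJ/mol.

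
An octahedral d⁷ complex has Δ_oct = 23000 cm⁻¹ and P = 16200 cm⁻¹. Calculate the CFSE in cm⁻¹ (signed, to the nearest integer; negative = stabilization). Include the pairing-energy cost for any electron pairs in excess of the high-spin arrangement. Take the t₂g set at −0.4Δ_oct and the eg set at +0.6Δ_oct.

-25200

Since Δ_oct = 23000 cm⁻¹ > P = 16200 cm⁻¹, the complex adopts the low-spin configuration.
Configuration: t₂g⁶ eg¹.
Orbital CFSE = -1.8Δ_oct = -1.8 × 23000 = -41400 cm⁻¹.
Excess pairs vs high-spin: 3 − 2 = 1; pairing cost = +16200 cm⁻¹.
Net CFSE = -41400 + 16200 = -25200 cm⁻¹.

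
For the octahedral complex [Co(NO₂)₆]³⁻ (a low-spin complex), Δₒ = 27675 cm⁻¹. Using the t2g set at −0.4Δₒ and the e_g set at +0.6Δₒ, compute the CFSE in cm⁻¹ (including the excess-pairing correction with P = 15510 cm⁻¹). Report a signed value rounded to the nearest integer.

Each NO₂⁻ contributes -1; 6 × (-1) = -6. With overall charge -3, Co is in the +3 oxidation state.
Co sits in group 9; removing 3 electrons leaves Co³⁺ with 9 − 3 = 6 d electrons.
Electron filling gives t2g^6 e_g^0.
The orbital stabilization is -2.4Δₒ = -2.4 × 27675 = -66420 cm⁻¹.
Relative to high-spin t2g^4 e_g^2 (1 paired), the low-spin configuration has 2 additional pairs, contributing +2 × 15510 = +31020 cm⁻¹.
Overall CFSE = -66420 + 31020 = -35400 cm⁻¹.

-35400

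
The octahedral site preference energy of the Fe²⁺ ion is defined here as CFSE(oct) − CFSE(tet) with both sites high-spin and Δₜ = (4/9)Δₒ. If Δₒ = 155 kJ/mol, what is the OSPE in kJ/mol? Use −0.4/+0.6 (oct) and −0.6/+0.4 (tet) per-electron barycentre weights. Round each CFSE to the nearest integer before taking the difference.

Group 8 minus oxidation state +2 gives a d⁶ configuration for Fe²⁺.
Octahedral high-spin t₂g⁴ eg²: CFSE = -0.4 × 155 = -62 kJ/mol.
Tetrahedral e³ t₂³ gives -0.6Δₜ = -0.6 × (4/9) × 155 = -41 kJ/mol.
OSPE = -62 − (-41) = -21 kJ/mol.

-21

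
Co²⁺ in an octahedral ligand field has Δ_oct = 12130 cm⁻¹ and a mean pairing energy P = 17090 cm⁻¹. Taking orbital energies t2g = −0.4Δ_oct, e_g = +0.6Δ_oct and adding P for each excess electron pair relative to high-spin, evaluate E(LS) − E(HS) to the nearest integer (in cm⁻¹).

Co sits in group 9; removing 2 electrons leaves Co²⁺ with 9 − 2 = 7 d electrons.
In the high-spin limit (t2g^5 e_g^2) the orbital term is -0.8Δ_oct = -9704 cm⁻¹, with no excess pairing.
Low-spin: t2g^6 e_g^1, orbital CFSE = -1.8Δ_oct = -21834 cm⁻¹; plus 1 excess pair × P = +17090 cm⁻¹; total -4744 cm⁻¹.
The difference is -4744 − (-9704) = 4960 cm⁻¹, so high-spin lies lower.

4960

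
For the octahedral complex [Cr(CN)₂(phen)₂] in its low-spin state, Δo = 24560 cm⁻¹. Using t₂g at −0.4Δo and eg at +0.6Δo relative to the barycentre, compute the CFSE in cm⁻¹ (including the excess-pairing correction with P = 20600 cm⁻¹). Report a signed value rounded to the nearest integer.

-18696

Ligand charges: 2×(-1) from CN⁻ and 2×(+0) from phen sum to -2; with overall charge +0, Cr is +2.
Cr sits in group 6; removing 2 electrons leaves Cr²⁺ with 6 − 2 = 4 d electrons.
Electron filling gives t₂g⁴ eg⁰.
Orbital CFSE = 4(-0.4) + 0(0.6) = -1.6Δo = -1.6 × 24560 = -39296 cm⁻¹.
Relative to high-spin t₂g³ eg¹ (0 paired), the low-spin configuration has 1 additional pair, contributing +1 × 20600 = +20600 cm⁻¹.
Net CFSE = -39296 + 20600 = -18696 cm⁻¹.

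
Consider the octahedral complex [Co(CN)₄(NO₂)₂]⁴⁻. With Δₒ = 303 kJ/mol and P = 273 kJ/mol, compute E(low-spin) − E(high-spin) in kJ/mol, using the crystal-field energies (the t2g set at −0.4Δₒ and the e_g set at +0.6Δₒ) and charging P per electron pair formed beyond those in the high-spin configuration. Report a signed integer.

-30

Ligand charges: 4×(-1) from CN⁻ and 2×(-1) from NO₂⁻ sum to -6; with overall charge -4, Co is +2.
Co sits in group 9; removing 2 electrons leaves Co²⁺ with 9 − 2 = 7 d electrons.
In the high-spin limit (t2g^5 e_g^2) the orbital term is -0.8Δₒ = -242 kJ/mol, with no excess pairing.
Low-spin t2g^6 e_g^1 gives -1.8Δₒ = -545 kJ/mol, but forming 1 extra pair costs 1P = 273 kJ/mol, so E(LS) = -545 + 273 = -272 kJ/mol.
E(LS) − E(HS) = -272 − (-242) = -30 kJ/mol.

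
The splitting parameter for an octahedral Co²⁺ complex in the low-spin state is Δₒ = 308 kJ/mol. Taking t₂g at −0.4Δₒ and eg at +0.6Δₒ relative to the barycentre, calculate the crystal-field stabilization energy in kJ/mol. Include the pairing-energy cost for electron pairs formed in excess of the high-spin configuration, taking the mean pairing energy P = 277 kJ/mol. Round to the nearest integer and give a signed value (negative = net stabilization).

Co sits in group 9; removing 2 electrons leaves Co²⁺ with 9 − 2 = 7 d electrons.
Configuration: t₂g⁶ eg¹.
CFSE(orbital) = 6×(-0.4Δₒ) + 1×(0.6Δₒ) = -1.8Δₒ; with Δₒ = 308 kJ/mol that is -554 kJ/mol.
Relative to high-spin t₂g⁵ eg² (2 paired), the low-spin configuration has 1 additional pair, contributing +1 × 277 = +277 kJ/mol.
Combining: -554 + 277 = -277 kJ/mol.

-277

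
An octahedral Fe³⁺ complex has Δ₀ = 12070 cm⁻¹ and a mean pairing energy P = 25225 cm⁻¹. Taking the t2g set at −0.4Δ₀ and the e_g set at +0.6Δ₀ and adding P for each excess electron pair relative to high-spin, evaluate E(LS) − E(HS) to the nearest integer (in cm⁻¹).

Group 8 minus oxidation state +3 gives a d⁵ configuration for Fe³⁺.
High-spin d⁵ fills as t2g^3 e_g^2 with CFSE 3(−0.4) + 2(+0.6) = 0.0Δ₀ = 0 cm⁻¹.
For low-spin the configuration is t2g^5 e_g^0: orbital energy -2.0 × 12070 = -24140 cm⁻¹, and 2 additional pairs relative to high-spin add 50450 cm⁻¹, giving 26310 cm⁻¹.
The difference is 26310 − (0) = 26310 cm⁻¹, so high-spin lies lower.

26310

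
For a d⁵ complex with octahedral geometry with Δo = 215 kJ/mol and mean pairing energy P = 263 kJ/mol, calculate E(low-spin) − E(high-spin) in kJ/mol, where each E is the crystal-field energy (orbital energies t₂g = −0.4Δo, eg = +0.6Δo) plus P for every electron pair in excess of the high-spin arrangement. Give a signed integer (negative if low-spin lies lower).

In the high-spin limit (t₂g³ eg²) the orbital term is 0.0Δo = 0 kJ/mol, with no excess pairing.
For low-spin the configuration is t₂g⁵ eg⁰: orbital energy -2.0 × 215 = -430 kJ/mol, and 2 additional pairs relative to high-spin add 526 kJ/mol, giving 96 kJ/mol.
Thus E(LS) − E(HS) = 96 kJ/mol.

96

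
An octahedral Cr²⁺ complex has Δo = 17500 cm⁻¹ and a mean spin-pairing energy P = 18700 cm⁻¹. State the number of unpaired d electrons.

4

Cr²⁺: group 6, so d-count = 6 − 2 = 4.
Since Δo = 17500 cm⁻¹ < P = 18700 cm⁻¹, the complex adopts the high-spin configuration.
That gives t₂g³ eg¹.
Unpaired electrons: 4.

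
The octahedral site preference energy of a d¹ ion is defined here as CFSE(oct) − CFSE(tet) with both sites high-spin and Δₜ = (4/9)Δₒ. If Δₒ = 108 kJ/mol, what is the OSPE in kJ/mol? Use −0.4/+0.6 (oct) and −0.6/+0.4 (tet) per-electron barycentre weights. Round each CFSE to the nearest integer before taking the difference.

-14

Octahedral high-spin t₂g¹ eg⁰: CFSE = -0.4 × 108 = -43 kJ/mol.
Tetrahedral e¹ t₂⁰ gives -0.6Δₜ = -0.6 × (4/9) × 108 = -29 kJ/mol.
OSPE = CFSE(oct) − CFSE(tet) = -43 − (-29) = -14 kJ/mol.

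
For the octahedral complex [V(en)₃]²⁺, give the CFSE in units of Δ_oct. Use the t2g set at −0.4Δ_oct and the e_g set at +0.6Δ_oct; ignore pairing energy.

-1.2 Δ_oct

en is neutral, so the +2 overall charge sits on V: oxidation state +2.
Group 5 minus oxidation state +2 gives a d³ configuration for V²⁺.
For octahedral d³ the high- and low-spin configurations coincide.
Configuration: t2g^3 e_g^0.
CFSE = 3(-0.4Δ_oct) + 0(0.6Δ_oct) = -1.2Δ_oct + 0.0Δ_oct = -1.2Δ_oct.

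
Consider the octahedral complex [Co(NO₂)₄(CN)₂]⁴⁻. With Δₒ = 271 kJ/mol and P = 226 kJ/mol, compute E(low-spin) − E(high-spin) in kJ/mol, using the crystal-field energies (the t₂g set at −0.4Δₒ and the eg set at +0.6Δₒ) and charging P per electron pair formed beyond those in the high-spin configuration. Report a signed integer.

-45

Ligand charges: 4×(-1) from NO₂⁻ and 2×(-1) from CN⁻ sum to -6; with overall charge -4, Co is +2.
Group 9 minus oxidation state +2 gives a d⁷ configuration for Co²⁺.
In the high-spin limit (t₂g⁵ eg²) the orbital term is -0.8Δₒ = -217 kJ/mol, with no excess pairing.
Low-spin t₂g⁶ eg¹ gives -1.8Δₒ = -488 kJ/mol, but forming 1 extra pair costs 1P = 226 kJ/mol, so E(LS) = -488 + 226 = -262 kJ/mol.
E(LS) − E(HS) = -262 − (-217) = -45 kJ/mol.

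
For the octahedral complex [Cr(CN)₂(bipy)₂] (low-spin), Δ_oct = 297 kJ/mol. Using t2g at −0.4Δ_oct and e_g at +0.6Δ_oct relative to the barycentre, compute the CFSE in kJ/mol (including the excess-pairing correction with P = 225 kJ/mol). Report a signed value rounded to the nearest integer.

-250

Ligand charges: 2×(-1) from CN⁻ and 2×(+0) from bipy sum to -2; with overall charge +0, Cr is +2.
Cr is in group 6, so Cr²⁺ is d⁴ (6 − 2 = 4).
Configuration: t2g^4 e_g^0.
CFSE(orbital) = 4×(-0.4Δ_oct) + 0×(0.6Δ_oct) = -1.6Δ_oct; with Δ_oct = 297 kJ/mol that is -475 kJ/mol.
Relative to high-spin t2g^3 e_g^1 (0 paired), the low-spin configuration has 1 additional pair, contributing +1 × 225 = +225 kJ/mol.
Overall CFSE = -475 + 225 = -250 kJ/mol.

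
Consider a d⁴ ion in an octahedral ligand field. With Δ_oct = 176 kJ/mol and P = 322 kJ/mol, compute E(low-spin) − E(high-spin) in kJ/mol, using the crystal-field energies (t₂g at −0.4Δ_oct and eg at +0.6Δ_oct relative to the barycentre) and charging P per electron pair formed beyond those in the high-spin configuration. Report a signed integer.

146

High-spin d⁴ fills as t₂g³ eg¹ with CFSE 3(−0.4) + 1(+0.6) = -0.6Δ_oct = -106 kJ/mol.
Low-spin t₂g⁴ eg⁰ gives -1.6Δ_oct = -282 kJ/mol, but forming 1 extra pair costs 1P = 322 kJ/mol, so E(LS) = -282 + 322 = 40 kJ/mol.
The difference is 40 − (-106) = 146 kJ/mol, so high-spin lies lower.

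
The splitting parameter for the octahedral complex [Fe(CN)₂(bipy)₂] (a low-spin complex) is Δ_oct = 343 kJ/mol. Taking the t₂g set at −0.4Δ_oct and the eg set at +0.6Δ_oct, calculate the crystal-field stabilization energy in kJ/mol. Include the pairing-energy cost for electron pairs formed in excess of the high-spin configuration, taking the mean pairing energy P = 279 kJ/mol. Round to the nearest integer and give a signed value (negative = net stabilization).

-265

Ligand charges: 2×(-1) from CN⁻ and 2×(+0) from bipy sum to -2; with overall charge +0, Fe is +2.
Group 8 minus oxidation state +2 gives a d⁶ configuration for Fe²⁺.
Electron filling gives t₂g⁶ eg⁰.
Orbital CFSE = 6(-0.4) + 0(0.6) = -2.4Δ_oct = -2.4 × 343 = -823 kJ/mol.
Pairing penalty: 3 pairs vs 1 in the high-spin reference → 2 extra × P = 558 kJ/mol.
Combining: -823 + 558 = -265 kJ/mol.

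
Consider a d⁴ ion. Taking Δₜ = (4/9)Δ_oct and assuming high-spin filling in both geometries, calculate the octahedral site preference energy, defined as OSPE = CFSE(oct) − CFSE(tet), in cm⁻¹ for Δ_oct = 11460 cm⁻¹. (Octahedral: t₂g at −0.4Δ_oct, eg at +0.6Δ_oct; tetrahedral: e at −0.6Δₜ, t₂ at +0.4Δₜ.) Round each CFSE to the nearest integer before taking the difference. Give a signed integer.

-4839

Octahedral (high-spin): t2g^3 e_g^1, CFSE = 3(−0.4) + 1(+0.6) = -0.6Δ_oct = -0.6 × 11460 = -6876 cm⁻¹.
In a tetrahedral site the filling is e^2 t2^2: CFSE(tet) = -0.4Δₜ = -0.4 × (4/9)(11460) = -2037 cm⁻¹.
OSPE = CFSE(oct) − CFSE(tet) = -6876 − (-2037) = -4839 cm⁻¹.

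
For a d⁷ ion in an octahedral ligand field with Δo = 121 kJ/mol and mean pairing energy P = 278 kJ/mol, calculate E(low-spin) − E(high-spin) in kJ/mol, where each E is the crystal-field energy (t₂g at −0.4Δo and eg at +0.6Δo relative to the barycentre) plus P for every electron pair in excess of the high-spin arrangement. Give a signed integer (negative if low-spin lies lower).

High-spin d⁷ fills as t₂g⁵ eg² with CFSE 5(−0.4) + 2(+0.6) = -0.8Δo = -97 kJ/mol.
For low-spin the configuration is t₂g⁶ eg¹: orbital energy -1.8 × 121 = -218 kJ/mol, and 1 additional pair relative to high-spin adds 278 kJ/mol, giving 60 kJ/mol.
Thus E(LS) − E(HS) = 157 kJ/mol.

157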